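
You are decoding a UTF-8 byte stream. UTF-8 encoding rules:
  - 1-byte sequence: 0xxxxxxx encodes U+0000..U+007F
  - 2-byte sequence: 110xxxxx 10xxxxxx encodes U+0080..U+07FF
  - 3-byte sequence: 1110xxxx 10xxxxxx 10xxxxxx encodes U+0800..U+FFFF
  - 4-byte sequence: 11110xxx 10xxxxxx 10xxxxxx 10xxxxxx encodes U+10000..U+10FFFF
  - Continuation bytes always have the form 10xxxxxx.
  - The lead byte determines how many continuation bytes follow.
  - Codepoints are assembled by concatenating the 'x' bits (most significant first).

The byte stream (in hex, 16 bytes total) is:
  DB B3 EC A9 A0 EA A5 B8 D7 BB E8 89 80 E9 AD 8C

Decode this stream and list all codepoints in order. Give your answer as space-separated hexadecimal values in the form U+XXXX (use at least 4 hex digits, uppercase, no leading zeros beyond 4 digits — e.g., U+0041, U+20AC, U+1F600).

Answer: U+06F3 U+CA60 U+A978 U+05FB U+8240 U+9B4C

Derivation:
Byte[0]=DB: 2-byte lead, need 1 cont bytes. acc=0x1B
Byte[1]=B3: continuation. acc=(acc<<6)|0x33=0x6F3
Completed: cp=U+06F3 (starts at byte 0)
Byte[2]=EC: 3-byte lead, need 2 cont bytes. acc=0xC
Byte[3]=A9: continuation. acc=(acc<<6)|0x29=0x329
Byte[4]=A0: continuation. acc=(acc<<6)|0x20=0xCA60
Completed: cp=U+CA60 (starts at byte 2)
Byte[5]=EA: 3-byte lead, need 2 cont bytes. acc=0xA
Byte[6]=A5: continuation. acc=(acc<<6)|0x25=0x2A5
Byte[7]=B8: continuation. acc=(acc<<6)|0x38=0xA978
Completed: cp=U+A978 (starts at byte 5)
Byte[8]=D7: 2-byte lead, need 1 cont bytes. acc=0x17
Byte[9]=BB: continuation. acc=(acc<<6)|0x3B=0x5FB
Completed: cp=U+05FB (starts at byte 8)
Byte[10]=E8: 3-byte lead, need 2 cont bytes. acc=0x8
Byte[11]=89: continuation. acc=(acc<<6)|0x09=0x209
Byte[12]=80: continuation. acc=(acc<<6)|0x00=0x8240
Completed: cp=U+8240 (starts at byte 10)
Byte[13]=E9: 3-byte lead, need 2 cont bytes. acc=0x9
Byte[14]=AD: continuation. acc=(acc<<6)|0x2D=0x26D
Byte[15]=8C: continuation. acc=(acc<<6)|0x0C=0x9B4C
Completed: cp=U+9B4C (starts at byte 13)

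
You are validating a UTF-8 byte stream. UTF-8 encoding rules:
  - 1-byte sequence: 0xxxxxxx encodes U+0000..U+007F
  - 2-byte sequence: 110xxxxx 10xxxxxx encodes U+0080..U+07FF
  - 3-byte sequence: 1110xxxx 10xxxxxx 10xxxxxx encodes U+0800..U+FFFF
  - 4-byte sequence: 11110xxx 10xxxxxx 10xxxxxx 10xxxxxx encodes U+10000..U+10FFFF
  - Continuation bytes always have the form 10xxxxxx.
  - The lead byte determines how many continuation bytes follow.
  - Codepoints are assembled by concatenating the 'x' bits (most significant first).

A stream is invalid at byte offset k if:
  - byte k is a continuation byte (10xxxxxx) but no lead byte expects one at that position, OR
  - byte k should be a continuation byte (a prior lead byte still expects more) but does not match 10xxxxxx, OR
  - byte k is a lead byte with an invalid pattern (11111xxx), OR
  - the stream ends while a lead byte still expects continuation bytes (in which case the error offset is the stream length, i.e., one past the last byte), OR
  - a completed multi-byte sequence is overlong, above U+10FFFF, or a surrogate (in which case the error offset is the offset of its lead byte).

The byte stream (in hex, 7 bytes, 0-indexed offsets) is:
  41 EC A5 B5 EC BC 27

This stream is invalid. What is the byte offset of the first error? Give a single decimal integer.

Byte[0]=41: 1-byte ASCII. cp=U+0041
Byte[1]=EC: 3-byte lead, need 2 cont bytes. acc=0xC
Byte[2]=A5: continuation. acc=(acc<<6)|0x25=0x325
Byte[3]=B5: continuation. acc=(acc<<6)|0x35=0xC975
Completed: cp=U+C975 (starts at byte 1)
Byte[4]=EC: 3-byte lead, need 2 cont bytes. acc=0xC
Byte[5]=BC: continuation. acc=(acc<<6)|0x3C=0x33C
Byte[6]=27: expected 10xxxxxx continuation. INVALID

Answer: 6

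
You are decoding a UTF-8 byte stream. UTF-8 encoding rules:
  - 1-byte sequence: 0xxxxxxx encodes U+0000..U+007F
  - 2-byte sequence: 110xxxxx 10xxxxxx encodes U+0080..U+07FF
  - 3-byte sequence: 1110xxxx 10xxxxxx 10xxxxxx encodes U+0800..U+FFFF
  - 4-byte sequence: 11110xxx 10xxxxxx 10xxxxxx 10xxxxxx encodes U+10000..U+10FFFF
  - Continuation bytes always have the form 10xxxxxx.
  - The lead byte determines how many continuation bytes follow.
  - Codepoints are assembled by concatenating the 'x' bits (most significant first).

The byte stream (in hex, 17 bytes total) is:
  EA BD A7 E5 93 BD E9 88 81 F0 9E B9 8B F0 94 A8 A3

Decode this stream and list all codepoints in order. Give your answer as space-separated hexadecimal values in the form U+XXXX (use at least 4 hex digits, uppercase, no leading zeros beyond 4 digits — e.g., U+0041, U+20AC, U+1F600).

Byte[0]=EA: 3-byte lead, need 2 cont bytes. acc=0xA
Byte[1]=BD: continuation. acc=(acc<<6)|0x3D=0x2BD
Byte[2]=A7: continuation. acc=(acc<<6)|0x27=0xAF67
Completed: cp=U+AF67 (starts at byte 0)
Byte[3]=E5: 3-byte lead, need 2 cont bytes. acc=0x5
Byte[4]=93: continuation. acc=(acc<<6)|0x13=0x153
Byte[5]=BD: continuation. acc=(acc<<6)|0x3D=0x54FD
Completed: cp=U+54FD (starts at byte 3)
Byte[6]=E9: 3-byte lead, need 2 cont bytes. acc=0x9
Byte[7]=88: continuation. acc=(acc<<6)|0x08=0x248
Byte[8]=81: continuation. acc=(acc<<6)|0x01=0x9201
Completed: cp=U+9201 (starts at byte 6)
Byte[9]=F0: 4-byte lead, need 3 cont bytes. acc=0x0
Byte[10]=9E: continuation. acc=(acc<<6)|0x1E=0x1E
Byte[11]=B9: continuation. acc=(acc<<6)|0x39=0x7B9
Byte[12]=8B: continuation. acc=(acc<<6)|0x0B=0x1EE4B
Completed: cp=U+1EE4B (starts at byte 9)
Byte[13]=F0: 4-byte lead, need 3 cont bytes. acc=0x0
Byte[14]=94: continuation. acc=(acc<<6)|0x14=0x14
Byte[15]=A8: continuation. acc=(acc<<6)|0x28=0x528
Byte[16]=A3: continuation. acc=(acc<<6)|0x23=0x14A23
Completed: cp=U+14A23 (starts at byte 13)

Answer: U+AF67 U+54FD U+9201 U+1EE4B U+14A23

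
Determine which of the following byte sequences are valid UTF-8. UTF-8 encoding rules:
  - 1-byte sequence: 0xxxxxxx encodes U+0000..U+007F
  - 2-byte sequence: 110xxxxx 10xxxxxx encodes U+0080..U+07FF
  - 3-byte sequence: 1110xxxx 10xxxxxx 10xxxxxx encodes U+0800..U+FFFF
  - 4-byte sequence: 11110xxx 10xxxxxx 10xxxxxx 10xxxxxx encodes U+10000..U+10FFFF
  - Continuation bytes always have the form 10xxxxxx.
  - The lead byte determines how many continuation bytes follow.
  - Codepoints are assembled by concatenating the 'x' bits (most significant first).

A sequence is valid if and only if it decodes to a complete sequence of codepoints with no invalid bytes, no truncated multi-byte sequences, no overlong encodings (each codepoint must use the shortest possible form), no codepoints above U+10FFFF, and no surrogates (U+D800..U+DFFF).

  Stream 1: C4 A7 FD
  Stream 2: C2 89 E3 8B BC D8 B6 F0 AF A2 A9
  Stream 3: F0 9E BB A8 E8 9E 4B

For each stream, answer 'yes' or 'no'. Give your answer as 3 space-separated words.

Answer: no yes no

Derivation:
Stream 1: error at byte offset 2. INVALID
Stream 2: decodes cleanly. VALID
Stream 3: error at byte offset 6. INVALID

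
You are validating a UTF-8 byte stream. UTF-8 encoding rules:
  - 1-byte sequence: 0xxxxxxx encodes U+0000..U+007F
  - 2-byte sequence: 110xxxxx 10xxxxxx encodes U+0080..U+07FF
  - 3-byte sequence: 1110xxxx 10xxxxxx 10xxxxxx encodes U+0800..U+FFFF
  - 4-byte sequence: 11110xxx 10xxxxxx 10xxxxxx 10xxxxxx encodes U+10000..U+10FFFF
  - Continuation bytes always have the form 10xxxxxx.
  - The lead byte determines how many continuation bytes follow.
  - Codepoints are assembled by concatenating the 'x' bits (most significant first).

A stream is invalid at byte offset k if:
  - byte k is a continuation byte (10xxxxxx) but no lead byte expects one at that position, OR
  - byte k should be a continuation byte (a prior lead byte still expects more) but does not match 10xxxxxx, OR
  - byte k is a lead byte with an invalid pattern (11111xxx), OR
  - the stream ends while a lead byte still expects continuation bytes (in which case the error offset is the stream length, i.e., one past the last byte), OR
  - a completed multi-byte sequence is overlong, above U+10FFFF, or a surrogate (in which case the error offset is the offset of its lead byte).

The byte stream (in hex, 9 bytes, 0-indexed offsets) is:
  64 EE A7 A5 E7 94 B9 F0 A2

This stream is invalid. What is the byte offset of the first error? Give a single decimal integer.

Byte[0]=64: 1-byte ASCII. cp=U+0064
Byte[1]=EE: 3-byte lead, need 2 cont bytes. acc=0xE
Byte[2]=A7: continuation. acc=(acc<<6)|0x27=0x3A7
Byte[3]=A5: continuation. acc=(acc<<6)|0x25=0xE9E5
Completed: cp=U+E9E5 (starts at byte 1)
Byte[4]=E7: 3-byte lead, need 2 cont bytes. acc=0x7
Byte[5]=94: continuation. acc=(acc<<6)|0x14=0x1D4
Byte[6]=B9: continuation. acc=(acc<<6)|0x39=0x7539
Completed: cp=U+7539 (starts at byte 4)
Byte[7]=F0: 4-byte lead, need 3 cont bytes. acc=0x0
Byte[8]=A2: continuation. acc=(acc<<6)|0x22=0x22
Byte[9]: stream ended, expected continuation. INVALID

Answer: 9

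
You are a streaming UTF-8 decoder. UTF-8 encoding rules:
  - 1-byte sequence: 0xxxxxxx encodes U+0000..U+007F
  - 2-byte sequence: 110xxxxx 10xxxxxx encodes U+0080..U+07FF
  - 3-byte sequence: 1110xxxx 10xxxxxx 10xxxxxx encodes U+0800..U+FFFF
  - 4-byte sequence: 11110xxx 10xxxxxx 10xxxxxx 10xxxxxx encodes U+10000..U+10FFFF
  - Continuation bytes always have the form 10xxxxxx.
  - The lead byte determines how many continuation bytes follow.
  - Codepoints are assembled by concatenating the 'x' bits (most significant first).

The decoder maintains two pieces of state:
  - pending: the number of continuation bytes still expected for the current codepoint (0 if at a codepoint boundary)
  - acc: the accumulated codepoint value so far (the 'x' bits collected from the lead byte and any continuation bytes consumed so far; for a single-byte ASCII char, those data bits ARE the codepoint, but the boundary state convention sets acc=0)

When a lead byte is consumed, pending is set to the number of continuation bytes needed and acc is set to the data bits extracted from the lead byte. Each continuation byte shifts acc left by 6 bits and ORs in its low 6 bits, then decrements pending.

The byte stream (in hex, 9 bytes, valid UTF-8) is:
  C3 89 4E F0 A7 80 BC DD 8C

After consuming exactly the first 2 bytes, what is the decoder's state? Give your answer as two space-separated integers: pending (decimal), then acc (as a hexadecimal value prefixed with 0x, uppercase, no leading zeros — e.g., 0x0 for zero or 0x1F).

Byte[0]=C3: 2-byte lead. pending=1, acc=0x3
Byte[1]=89: continuation. acc=(acc<<6)|0x09=0xC9, pending=0

Answer: 0 0xC9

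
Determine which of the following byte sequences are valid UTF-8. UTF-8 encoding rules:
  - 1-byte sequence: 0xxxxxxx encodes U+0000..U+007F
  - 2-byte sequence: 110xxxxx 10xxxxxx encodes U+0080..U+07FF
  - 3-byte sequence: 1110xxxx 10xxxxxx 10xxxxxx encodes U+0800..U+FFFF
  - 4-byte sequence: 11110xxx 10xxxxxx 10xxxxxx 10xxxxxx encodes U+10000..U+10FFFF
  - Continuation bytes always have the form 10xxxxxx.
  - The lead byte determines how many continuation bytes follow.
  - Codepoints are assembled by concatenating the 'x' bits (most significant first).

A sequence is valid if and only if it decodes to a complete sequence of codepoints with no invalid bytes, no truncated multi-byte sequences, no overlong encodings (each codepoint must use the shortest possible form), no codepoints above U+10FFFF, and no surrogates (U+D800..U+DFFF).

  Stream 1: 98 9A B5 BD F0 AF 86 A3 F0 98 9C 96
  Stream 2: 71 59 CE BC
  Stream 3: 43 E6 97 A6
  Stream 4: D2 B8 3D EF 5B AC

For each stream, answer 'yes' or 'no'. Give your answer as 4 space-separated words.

Answer: no yes yes no

Derivation:
Stream 1: error at byte offset 0. INVALID
Stream 2: decodes cleanly. VALID
Stream 3: decodes cleanly. VALID
Stream 4: error at byte offset 4. INVALID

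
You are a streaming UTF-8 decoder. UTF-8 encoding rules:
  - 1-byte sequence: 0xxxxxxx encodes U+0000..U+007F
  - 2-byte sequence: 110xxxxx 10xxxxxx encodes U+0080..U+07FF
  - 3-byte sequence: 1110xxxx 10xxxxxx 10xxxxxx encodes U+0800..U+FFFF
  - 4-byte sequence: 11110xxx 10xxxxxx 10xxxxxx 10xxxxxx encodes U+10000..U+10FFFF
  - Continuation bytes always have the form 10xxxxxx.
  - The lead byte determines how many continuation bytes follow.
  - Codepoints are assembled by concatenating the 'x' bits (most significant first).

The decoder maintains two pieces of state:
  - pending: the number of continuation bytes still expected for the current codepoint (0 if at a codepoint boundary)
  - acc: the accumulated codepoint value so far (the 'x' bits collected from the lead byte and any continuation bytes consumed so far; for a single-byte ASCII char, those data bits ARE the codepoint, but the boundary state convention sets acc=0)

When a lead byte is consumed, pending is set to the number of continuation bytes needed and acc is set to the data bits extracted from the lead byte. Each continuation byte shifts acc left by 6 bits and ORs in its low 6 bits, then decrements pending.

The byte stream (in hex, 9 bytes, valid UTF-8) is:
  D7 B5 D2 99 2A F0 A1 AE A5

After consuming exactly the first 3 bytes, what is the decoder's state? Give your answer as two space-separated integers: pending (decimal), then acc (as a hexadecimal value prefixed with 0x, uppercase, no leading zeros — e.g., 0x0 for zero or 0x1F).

Answer: 1 0x12

Derivation:
Byte[0]=D7: 2-byte lead. pending=1, acc=0x17
Byte[1]=B5: continuation. acc=(acc<<6)|0x35=0x5F5, pending=0
Byte[2]=D2: 2-byte lead. pending=1, acc=0x12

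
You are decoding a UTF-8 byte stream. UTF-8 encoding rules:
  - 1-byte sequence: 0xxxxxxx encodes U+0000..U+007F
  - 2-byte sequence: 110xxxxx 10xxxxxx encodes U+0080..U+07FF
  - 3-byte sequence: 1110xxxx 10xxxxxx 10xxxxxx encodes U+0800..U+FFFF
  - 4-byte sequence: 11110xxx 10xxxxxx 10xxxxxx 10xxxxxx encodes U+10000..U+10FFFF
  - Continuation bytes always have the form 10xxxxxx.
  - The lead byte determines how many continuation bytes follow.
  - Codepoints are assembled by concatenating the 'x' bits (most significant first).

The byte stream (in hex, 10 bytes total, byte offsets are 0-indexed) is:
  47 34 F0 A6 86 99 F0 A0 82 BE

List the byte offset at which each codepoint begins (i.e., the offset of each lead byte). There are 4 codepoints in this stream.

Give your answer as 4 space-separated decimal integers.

Byte[0]=47: 1-byte ASCII. cp=U+0047
Byte[1]=34: 1-byte ASCII. cp=U+0034
Byte[2]=F0: 4-byte lead, need 3 cont bytes. acc=0x0
Byte[3]=A6: continuation. acc=(acc<<6)|0x26=0x26
Byte[4]=86: continuation. acc=(acc<<6)|0x06=0x986
Byte[5]=99: continuation. acc=(acc<<6)|0x19=0x26199
Completed: cp=U+26199 (starts at byte 2)
Byte[6]=F0: 4-byte lead, need 3 cont bytes. acc=0x0
Byte[7]=A0: continuation. acc=(acc<<6)|0x20=0x20
Byte[8]=82: continuation. acc=(acc<<6)|0x02=0x802
Byte[9]=BE: continuation. acc=(acc<<6)|0x3E=0x200BE
Completed: cp=U+200BE (starts at byte 6)

Answer: 0 1 2 6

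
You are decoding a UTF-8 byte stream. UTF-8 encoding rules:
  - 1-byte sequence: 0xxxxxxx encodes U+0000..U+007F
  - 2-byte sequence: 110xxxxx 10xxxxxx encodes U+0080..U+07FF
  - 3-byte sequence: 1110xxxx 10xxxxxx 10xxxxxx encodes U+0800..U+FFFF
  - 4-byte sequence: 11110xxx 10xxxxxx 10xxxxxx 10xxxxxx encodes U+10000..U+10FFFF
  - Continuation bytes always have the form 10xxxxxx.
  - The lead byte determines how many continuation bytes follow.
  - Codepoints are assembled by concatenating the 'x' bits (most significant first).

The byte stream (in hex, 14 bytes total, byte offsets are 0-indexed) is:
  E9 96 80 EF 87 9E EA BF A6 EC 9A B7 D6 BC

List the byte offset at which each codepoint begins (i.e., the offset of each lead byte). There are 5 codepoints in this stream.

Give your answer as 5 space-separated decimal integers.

Answer: 0 3 6 9 12

Derivation:
Byte[0]=E9: 3-byte lead, need 2 cont bytes. acc=0x9
Byte[1]=96: continuation. acc=(acc<<6)|0x16=0x256
Byte[2]=80: continuation. acc=(acc<<6)|0x00=0x9580
Completed: cp=U+9580 (starts at byte 0)
Byte[3]=EF: 3-byte lead, need 2 cont bytes. acc=0xF
Byte[4]=87: continuation. acc=(acc<<6)|0x07=0x3C7
Byte[5]=9E: continuation. acc=(acc<<6)|0x1E=0xF1DE
Completed: cp=U+F1DE (starts at byte 3)
Byte[6]=EA: 3-byte lead, need 2 cont bytes. acc=0xA
Byte[7]=BF: continuation. acc=(acc<<6)|0x3F=0x2BF
Byte[8]=A6: continuation. acc=(acc<<6)|0x26=0xAFE6
Completed: cp=U+AFE6 (starts at byte 6)
Byte[9]=EC: 3-byte lead, need 2 cont bytes. acc=0xC
Byte[10]=9A: continuation. acc=(acc<<6)|0x1A=0x31A
Byte[11]=B7: continuation. acc=(acc<<6)|0x37=0xC6B7
Completed: cp=U+C6B7 (starts at byte 9)
Byte[12]=D6: 2-byte lead, need 1 cont bytes. acc=0x16
Byte[13]=BC: continuation. acc=(acc<<6)|0x3C=0x5BC
Completed: cp=U+05BC (starts at byte 12)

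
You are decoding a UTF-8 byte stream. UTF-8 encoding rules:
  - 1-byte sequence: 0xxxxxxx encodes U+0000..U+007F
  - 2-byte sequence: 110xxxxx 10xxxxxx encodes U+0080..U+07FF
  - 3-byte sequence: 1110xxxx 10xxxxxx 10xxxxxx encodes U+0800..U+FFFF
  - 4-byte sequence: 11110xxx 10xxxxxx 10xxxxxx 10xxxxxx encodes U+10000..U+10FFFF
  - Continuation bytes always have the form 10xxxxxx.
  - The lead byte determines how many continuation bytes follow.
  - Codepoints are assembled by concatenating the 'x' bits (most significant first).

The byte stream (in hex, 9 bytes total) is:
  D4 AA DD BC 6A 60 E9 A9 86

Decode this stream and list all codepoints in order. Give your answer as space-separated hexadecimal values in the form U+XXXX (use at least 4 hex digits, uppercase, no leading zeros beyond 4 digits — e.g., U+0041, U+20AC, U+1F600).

Answer: U+052A U+077C U+006A U+0060 U+9A46

Derivation:
Byte[0]=D4: 2-byte lead, need 1 cont bytes. acc=0x14
Byte[1]=AA: continuation. acc=(acc<<6)|0x2A=0x52A
Completed: cp=U+052A (starts at byte 0)
Byte[2]=DD: 2-byte lead, need 1 cont bytes. acc=0x1D
Byte[3]=BC: continuation. acc=(acc<<6)|0x3C=0x77C
Completed: cp=U+077C (starts at byte 2)
Byte[4]=6A: 1-byte ASCII. cp=U+006A
Byte[5]=60: 1-byte ASCII. cp=U+0060
Byte[6]=E9: 3-byte lead, need 2 cont bytes. acc=0x9
Byte[7]=A9: continuation. acc=(acc<<6)|0x29=0x269
Byte[8]=86: continuation. acc=(acc<<6)|0x06=0x9A46
Completed: cp=U+9A46 (starts at byte 6)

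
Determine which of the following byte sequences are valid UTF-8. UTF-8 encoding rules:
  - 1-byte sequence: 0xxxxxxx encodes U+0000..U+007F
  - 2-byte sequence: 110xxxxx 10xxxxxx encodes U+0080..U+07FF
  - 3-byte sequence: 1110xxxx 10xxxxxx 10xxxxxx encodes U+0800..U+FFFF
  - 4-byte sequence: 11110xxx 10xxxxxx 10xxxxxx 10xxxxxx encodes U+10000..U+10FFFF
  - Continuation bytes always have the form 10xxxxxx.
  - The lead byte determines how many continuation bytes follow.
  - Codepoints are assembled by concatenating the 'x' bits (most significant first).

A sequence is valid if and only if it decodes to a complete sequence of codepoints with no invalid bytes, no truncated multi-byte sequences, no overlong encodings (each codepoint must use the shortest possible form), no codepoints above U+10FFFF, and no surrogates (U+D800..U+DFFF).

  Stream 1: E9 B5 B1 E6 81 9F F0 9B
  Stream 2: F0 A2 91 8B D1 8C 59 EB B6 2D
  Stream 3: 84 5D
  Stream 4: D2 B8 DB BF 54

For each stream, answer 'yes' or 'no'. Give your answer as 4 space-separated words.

Stream 1: error at byte offset 8. INVALID
Stream 2: error at byte offset 9. INVALID
Stream 3: error at byte offset 0. INVALID
Stream 4: decodes cleanly. VALID

Answer: no no no yes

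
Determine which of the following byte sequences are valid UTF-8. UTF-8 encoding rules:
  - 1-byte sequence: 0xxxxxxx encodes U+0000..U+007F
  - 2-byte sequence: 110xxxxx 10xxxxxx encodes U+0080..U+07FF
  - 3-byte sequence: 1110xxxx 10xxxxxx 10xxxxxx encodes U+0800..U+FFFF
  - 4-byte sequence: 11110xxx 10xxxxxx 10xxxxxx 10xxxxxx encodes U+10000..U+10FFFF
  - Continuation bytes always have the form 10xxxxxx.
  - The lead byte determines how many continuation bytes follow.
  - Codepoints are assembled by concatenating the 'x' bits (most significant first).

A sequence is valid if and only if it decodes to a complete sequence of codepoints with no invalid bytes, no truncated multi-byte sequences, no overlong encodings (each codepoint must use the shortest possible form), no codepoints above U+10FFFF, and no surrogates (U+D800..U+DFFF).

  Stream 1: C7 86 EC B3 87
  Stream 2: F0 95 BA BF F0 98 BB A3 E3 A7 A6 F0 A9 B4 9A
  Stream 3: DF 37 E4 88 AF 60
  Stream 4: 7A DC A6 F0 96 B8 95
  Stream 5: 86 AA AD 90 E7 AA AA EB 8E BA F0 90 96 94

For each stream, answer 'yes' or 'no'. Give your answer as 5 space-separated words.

Stream 1: decodes cleanly. VALID
Stream 2: decodes cleanly. VALID
Stream 3: error at byte offset 1. INVALID
Stream 4: decodes cleanly. VALID
Stream 5: error at byte offset 0. INVALID

Answer: yes yes no yes no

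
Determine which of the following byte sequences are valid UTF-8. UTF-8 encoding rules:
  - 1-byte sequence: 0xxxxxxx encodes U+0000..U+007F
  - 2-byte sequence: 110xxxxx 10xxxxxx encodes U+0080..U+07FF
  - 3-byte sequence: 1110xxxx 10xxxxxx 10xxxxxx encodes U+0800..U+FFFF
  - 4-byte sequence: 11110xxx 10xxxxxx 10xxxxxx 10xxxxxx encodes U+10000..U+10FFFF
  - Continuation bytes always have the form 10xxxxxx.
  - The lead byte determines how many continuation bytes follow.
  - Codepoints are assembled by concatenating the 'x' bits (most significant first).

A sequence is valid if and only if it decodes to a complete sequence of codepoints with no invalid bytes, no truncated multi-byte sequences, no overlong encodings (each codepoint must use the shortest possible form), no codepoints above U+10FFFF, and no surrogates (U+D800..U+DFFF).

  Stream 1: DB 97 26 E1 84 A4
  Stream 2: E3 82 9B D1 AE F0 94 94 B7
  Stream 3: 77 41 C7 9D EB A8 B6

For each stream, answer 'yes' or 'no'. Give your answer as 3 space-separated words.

Stream 1: decodes cleanly. VALID
Stream 2: decodes cleanly. VALID
Stream 3: decodes cleanly. VALID

Answer: yes yes yes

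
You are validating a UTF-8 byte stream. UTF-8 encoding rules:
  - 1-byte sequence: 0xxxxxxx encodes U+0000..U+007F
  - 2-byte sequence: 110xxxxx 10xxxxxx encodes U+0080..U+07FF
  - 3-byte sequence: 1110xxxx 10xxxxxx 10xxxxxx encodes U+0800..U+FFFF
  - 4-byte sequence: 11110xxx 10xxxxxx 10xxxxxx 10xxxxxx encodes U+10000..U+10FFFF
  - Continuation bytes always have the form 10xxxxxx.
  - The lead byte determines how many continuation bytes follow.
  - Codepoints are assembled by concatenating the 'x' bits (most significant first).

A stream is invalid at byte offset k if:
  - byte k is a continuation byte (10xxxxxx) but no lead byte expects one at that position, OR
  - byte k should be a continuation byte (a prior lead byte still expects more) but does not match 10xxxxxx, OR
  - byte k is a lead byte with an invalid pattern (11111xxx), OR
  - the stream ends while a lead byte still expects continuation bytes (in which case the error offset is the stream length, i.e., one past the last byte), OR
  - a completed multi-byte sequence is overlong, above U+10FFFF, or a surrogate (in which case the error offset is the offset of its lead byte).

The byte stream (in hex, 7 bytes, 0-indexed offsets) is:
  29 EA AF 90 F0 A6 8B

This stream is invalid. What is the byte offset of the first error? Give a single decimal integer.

Answer: 7

Derivation:
Byte[0]=29: 1-byte ASCII. cp=U+0029
Byte[1]=EA: 3-byte lead, need 2 cont bytes. acc=0xA
Byte[2]=AF: continuation. acc=(acc<<6)|0x2F=0x2AF
Byte[3]=90: continuation. acc=(acc<<6)|0x10=0xABD0
Completed: cp=U+ABD0 (starts at byte 1)
Byte[4]=F0: 4-byte lead, need 3 cont bytes. acc=0x0
Byte[5]=A6: continuation. acc=(acc<<6)|0x26=0x26
Byte[6]=8B: continuation. acc=(acc<<6)|0x0B=0x98B
Byte[7]: stream ended, expected continuation. INVALID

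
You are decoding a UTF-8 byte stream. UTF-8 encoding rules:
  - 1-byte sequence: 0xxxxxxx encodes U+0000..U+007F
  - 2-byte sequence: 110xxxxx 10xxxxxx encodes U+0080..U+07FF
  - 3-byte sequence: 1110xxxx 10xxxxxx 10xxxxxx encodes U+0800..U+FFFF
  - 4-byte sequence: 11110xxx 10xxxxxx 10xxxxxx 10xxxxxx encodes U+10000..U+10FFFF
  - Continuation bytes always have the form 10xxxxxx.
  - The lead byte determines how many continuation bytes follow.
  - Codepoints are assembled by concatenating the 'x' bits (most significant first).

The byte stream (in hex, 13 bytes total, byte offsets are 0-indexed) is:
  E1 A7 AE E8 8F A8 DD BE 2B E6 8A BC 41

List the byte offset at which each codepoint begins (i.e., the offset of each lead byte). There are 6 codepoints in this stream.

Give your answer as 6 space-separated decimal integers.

Answer: 0 3 6 8 9 12

Derivation:
Byte[0]=E1: 3-byte lead, need 2 cont bytes. acc=0x1
Byte[1]=A7: continuation. acc=(acc<<6)|0x27=0x67
Byte[2]=AE: continuation. acc=(acc<<6)|0x2E=0x19EE
Completed: cp=U+19EE (starts at byte 0)
Byte[3]=E8: 3-byte lead, need 2 cont bytes. acc=0x8
Byte[4]=8F: continuation. acc=(acc<<6)|0x0F=0x20F
Byte[5]=A8: continuation. acc=(acc<<6)|0x28=0x83E8
Completed: cp=U+83E8 (starts at byte 3)
Byte[6]=DD: 2-byte lead, need 1 cont bytes. acc=0x1D
Byte[7]=BE: continuation. acc=(acc<<6)|0x3E=0x77E
Completed: cp=U+077E (starts at byte 6)
Byte[8]=2B: 1-byte ASCII. cp=U+002B
Byte[9]=E6: 3-byte lead, need 2 cont bytes. acc=0x6
Byte[10]=8A: continuation. acc=(acc<<6)|0x0A=0x18A
Byte[11]=BC: continuation. acc=(acc<<6)|0x3C=0x62BC
Completed: cp=U+62BC (starts at byte 9)
Byte[12]=41: 1-byte ASCII. cp=U+0041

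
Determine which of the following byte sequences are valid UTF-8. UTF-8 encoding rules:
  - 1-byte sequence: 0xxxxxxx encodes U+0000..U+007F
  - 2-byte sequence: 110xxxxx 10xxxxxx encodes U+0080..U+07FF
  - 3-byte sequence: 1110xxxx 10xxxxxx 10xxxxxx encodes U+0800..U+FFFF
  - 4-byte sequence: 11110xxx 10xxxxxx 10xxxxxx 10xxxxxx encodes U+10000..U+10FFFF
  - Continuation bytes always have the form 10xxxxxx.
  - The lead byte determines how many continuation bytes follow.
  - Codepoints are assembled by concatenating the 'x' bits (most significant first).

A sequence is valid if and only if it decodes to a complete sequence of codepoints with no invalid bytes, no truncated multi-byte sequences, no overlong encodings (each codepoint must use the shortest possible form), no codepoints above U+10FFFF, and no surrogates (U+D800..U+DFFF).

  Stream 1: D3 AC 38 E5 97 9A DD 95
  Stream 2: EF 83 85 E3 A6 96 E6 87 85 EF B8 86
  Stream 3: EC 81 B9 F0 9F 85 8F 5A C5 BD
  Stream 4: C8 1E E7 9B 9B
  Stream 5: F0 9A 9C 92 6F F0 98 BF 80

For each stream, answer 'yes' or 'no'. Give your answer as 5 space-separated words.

Answer: yes yes yes no yes

Derivation:
Stream 1: decodes cleanly. VALID
Stream 2: decodes cleanly. VALID
Stream 3: decodes cleanly. VALID
Stream 4: error at byte offset 1. INVALID
Stream 5: decodes cleanly. VALID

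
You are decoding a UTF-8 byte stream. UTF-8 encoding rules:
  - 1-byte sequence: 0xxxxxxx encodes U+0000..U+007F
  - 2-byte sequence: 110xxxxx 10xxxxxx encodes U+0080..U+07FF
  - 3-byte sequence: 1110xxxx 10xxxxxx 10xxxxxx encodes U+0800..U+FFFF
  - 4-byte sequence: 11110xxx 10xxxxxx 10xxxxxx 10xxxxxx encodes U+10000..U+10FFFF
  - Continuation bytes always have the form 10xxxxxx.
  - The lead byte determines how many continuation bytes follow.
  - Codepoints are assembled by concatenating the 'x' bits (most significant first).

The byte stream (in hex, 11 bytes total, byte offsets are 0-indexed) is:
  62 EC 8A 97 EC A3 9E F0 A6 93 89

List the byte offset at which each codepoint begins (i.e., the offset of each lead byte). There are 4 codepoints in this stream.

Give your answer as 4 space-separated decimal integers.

Byte[0]=62: 1-byte ASCII. cp=U+0062
Byte[1]=EC: 3-byte lead, need 2 cont bytes. acc=0xC
Byte[2]=8A: continuation. acc=(acc<<6)|0x0A=0x30A
Byte[3]=97: continuation. acc=(acc<<6)|0x17=0xC297
Completed: cp=U+C297 (starts at byte 1)
Byte[4]=EC: 3-byte lead, need 2 cont bytes. acc=0xC
Byte[5]=A3: continuation. acc=(acc<<6)|0x23=0x323
Byte[6]=9E: continuation. acc=(acc<<6)|0x1E=0xC8DE
Completed: cp=U+C8DE (starts at byte 4)
Byte[7]=F0: 4-byte lead, need 3 cont bytes. acc=0x0
Byte[8]=A6: continuation. acc=(acc<<6)|0x26=0x26
Byte[9]=93: continuation. acc=(acc<<6)|0x13=0x993
Byte[10]=89: continuation. acc=(acc<<6)|0x09=0x264C9
Completed: cp=U+264C9 (starts at byte 7)

Answer: 0 1 4 7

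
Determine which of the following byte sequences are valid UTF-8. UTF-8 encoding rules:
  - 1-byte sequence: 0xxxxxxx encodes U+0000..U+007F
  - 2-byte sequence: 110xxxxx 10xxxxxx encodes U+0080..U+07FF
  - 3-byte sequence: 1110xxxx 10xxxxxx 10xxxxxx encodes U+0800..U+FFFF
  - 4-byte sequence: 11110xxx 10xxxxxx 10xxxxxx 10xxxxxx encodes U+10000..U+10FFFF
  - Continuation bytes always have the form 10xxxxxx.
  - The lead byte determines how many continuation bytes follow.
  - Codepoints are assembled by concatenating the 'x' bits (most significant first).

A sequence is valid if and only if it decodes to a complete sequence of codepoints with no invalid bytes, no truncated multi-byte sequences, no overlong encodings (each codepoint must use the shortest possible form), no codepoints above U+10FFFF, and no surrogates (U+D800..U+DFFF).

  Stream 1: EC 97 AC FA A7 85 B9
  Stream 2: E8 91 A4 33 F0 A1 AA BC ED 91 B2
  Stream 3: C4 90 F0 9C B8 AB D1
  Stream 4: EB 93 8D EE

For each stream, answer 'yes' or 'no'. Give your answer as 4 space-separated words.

Answer: no yes no no

Derivation:
Stream 1: error at byte offset 3. INVALID
Stream 2: decodes cleanly. VALID
Stream 3: error at byte offset 7. INVALID
Stream 4: error at byte offset 4. INVALID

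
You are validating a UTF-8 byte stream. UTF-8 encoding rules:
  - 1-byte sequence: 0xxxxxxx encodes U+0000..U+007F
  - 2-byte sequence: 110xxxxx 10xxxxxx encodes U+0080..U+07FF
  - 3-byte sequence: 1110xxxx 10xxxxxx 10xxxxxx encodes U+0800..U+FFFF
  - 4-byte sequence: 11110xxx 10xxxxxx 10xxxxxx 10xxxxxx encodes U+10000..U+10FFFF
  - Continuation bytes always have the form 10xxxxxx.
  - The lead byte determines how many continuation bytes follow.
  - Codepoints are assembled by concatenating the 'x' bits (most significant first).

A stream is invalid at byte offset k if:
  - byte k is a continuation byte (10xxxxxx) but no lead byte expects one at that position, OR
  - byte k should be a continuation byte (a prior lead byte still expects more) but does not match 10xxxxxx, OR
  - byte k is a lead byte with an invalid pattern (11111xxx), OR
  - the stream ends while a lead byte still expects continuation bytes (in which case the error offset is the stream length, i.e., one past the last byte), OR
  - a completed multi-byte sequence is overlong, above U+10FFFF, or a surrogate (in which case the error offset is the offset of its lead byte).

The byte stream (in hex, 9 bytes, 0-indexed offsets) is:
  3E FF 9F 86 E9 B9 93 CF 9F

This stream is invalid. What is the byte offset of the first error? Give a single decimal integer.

Answer: 1

Derivation:
Byte[0]=3E: 1-byte ASCII. cp=U+003E
Byte[1]=FF: INVALID lead byte (not 0xxx/110x/1110/11110)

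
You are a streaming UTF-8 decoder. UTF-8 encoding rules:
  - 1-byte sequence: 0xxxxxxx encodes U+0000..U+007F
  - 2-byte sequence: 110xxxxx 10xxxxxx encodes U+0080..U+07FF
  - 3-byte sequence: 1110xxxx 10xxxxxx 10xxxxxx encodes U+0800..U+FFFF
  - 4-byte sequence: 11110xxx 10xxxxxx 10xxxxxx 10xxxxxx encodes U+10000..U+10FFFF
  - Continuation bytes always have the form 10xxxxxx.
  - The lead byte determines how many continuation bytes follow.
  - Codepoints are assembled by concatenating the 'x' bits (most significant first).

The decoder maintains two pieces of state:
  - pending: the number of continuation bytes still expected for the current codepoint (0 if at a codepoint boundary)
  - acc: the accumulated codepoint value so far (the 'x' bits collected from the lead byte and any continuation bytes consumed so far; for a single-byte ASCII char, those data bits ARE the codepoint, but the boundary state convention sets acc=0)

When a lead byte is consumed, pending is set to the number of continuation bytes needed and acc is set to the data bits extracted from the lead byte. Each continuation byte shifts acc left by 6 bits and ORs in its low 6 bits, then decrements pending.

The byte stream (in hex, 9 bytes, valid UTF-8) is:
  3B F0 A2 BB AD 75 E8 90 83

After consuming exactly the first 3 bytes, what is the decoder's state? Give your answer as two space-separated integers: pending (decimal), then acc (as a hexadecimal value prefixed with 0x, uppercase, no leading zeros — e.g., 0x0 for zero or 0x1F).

Byte[0]=3B: 1-byte. pending=0, acc=0x0
Byte[1]=F0: 4-byte lead. pending=3, acc=0x0
Byte[2]=A2: continuation. acc=(acc<<6)|0x22=0x22, pending=2

Answer: 2 0x22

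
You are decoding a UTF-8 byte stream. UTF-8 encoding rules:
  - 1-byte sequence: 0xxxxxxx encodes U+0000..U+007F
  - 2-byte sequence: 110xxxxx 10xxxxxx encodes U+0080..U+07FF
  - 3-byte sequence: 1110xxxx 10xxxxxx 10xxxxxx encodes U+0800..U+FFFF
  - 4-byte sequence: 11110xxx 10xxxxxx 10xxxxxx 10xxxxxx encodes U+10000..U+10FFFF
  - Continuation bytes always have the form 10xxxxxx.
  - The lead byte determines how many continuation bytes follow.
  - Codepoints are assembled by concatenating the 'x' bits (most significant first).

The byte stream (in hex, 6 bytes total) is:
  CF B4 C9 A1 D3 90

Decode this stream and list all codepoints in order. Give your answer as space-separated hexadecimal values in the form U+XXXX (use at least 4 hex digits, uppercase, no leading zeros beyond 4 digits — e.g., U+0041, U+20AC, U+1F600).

Byte[0]=CF: 2-byte lead, need 1 cont bytes. acc=0xF
Byte[1]=B4: continuation. acc=(acc<<6)|0x34=0x3F4
Completed: cp=U+03F4 (starts at byte 0)
Byte[2]=C9: 2-byte lead, need 1 cont bytes. acc=0x9
Byte[3]=A1: continuation. acc=(acc<<6)|0x21=0x261
Completed: cp=U+0261 (starts at byte 2)
Byte[4]=D3: 2-byte lead, need 1 cont bytes. acc=0x13
Byte[5]=90: continuation. acc=(acc<<6)|0x10=0x4D0
Completed: cp=U+04D0 (starts at byte 4)

Answer: U+03F4 U+0261 U+04D0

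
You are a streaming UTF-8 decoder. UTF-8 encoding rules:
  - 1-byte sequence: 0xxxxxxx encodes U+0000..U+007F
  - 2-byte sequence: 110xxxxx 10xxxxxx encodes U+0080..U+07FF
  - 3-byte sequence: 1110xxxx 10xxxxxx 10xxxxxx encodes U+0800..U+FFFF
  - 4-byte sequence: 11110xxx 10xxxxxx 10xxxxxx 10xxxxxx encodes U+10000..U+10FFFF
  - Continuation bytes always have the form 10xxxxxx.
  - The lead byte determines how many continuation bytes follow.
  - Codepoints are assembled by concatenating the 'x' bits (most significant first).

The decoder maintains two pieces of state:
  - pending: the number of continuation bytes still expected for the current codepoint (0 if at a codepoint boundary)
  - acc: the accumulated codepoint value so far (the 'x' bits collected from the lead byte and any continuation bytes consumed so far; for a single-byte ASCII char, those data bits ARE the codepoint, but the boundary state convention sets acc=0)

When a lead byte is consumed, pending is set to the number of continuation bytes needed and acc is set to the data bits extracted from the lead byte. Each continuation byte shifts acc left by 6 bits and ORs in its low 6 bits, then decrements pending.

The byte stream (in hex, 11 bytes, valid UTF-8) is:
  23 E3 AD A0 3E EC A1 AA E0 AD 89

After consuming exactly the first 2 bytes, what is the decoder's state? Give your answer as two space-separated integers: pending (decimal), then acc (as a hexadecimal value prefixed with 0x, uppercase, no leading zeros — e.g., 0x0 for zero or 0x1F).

Answer: 2 0x3

Derivation:
Byte[0]=23: 1-byte. pending=0, acc=0x0
Byte[1]=E3: 3-byte lead. pending=2, acc=0x3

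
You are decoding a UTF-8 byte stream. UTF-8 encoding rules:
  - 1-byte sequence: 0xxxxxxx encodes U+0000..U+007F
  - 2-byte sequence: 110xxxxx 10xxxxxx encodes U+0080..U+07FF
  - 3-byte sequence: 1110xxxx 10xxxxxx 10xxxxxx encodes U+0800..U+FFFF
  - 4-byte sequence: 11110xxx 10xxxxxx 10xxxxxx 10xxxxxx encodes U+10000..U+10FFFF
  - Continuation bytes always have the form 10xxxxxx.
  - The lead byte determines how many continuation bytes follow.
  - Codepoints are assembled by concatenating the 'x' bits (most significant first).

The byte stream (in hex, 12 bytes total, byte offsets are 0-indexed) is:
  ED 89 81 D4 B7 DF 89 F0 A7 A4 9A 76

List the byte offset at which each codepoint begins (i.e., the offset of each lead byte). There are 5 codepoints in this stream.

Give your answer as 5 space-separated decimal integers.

Answer: 0 3 5 7 11

Derivation:
Byte[0]=ED: 3-byte lead, need 2 cont bytes. acc=0xD
Byte[1]=89: continuation. acc=(acc<<6)|0x09=0x349
Byte[2]=81: continuation. acc=(acc<<6)|0x01=0xD241
Completed: cp=U+D241 (starts at byte 0)
Byte[3]=D4: 2-byte lead, need 1 cont bytes. acc=0x14
Byte[4]=B7: continuation. acc=(acc<<6)|0x37=0x537
Completed: cp=U+0537 (starts at byte 3)
Byte[5]=DF: 2-byte lead, need 1 cont bytes. acc=0x1F
Byte[6]=89: continuation. acc=(acc<<6)|0x09=0x7C9
Completed: cp=U+07C9 (starts at byte 5)
Byte[7]=F0: 4-byte lead, need 3 cont bytes. acc=0x0
Byte[8]=A7: continuation. acc=(acc<<6)|0x27=0x27
Byte[9]=A4: continuation. acc=(acc<<6)|0x24=0x9E4
Byte[10]=9A: continuation. acc=(acc<<6)|0x1A=0x2791A
Completed: cp=U+2791A (starts at byte 7)
Byte[11]=76: 1-byte ASCII. cp=U+0076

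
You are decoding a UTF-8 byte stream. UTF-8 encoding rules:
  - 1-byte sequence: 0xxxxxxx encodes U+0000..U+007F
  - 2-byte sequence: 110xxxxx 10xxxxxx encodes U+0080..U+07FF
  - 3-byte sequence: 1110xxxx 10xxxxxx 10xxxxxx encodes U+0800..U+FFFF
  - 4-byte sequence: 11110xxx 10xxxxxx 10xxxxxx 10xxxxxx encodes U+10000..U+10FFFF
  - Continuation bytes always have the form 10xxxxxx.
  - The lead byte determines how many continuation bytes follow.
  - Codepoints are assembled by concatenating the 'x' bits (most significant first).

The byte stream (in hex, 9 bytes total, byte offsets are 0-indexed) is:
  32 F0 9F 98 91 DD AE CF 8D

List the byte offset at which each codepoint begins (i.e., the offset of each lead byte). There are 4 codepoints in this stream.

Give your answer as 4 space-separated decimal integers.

Answer: 0 1 5 7

Derivation:
Byte[0]=32: 1-byte ASCII. cp=U+0032
Byte[1]=F0: 4-byte lead, need 3 cont bytes. acc=0x0
Byte[2]=9F: continuation. acc=(acc<<6)|0x1F=0x1F
Byte[3]=98: continuation. acc=(acc<<6)|0x18=0x7D8
Byte[4]=91: continuation. acc=(acc<<6)|0x11=0x1F611
Completed: cp=U+1F611 (starts at byte 1)
Byte[5]=DD: 2-byte lead, need 1 cont bytes. acc=0x1D
Byte[6]=AE: continuation. acc=(acc<<6)|0x2E=0x76E
Completed: cp=U+076E (starts at byte 5)
Byte[7]=CF: 2-byte lead, need 1 cont bytes. acc=0xF
Byte[8]=8D: continuation. acc=(acc<<6)|0x0D=0x3CD
Completed: cp=U+03CD (starts at byte 7)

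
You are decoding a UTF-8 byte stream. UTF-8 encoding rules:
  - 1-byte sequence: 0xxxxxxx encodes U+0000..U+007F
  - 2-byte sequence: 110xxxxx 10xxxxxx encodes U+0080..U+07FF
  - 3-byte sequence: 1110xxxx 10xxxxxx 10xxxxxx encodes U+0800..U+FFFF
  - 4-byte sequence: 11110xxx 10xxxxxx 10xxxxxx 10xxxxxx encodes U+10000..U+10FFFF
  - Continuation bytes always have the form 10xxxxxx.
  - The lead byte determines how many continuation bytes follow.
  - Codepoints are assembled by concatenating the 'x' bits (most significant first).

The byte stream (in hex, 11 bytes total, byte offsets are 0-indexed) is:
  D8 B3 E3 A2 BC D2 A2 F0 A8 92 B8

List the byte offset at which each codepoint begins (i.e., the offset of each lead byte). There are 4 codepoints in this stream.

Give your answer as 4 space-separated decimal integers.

Answer: 0 2 5 7

Derivation:
Byte[0]=D8: 2-byte lead, need 1 cont bytes. acc=0x18
Byte[1]=B3: continuation. acc=(acc<<6)|0x33=0x633
Completed: cp=U+0633 (starts at byte 0)
Byte[2]=E3: 3-byte lead, need 2 cont bytes. acc=0x3
Byte[3]=A2: continuation. acc=(acc<<6)|0x22=0xE2
Byte[4]=BC: continuation. acc=(acc<<6)|0x3C=0x38BC
Completed: cp=U+38BC (starts at byte 2)
Byte[5]=D2: 2-byte lead, need 1 cont bytes. acc=0x12
Byte[6]=A2: continuation. acc=(acc<<6)|0x22=0x4A2
Completed: cp=U+04A2 (starts at byte 5)
Byte[7]=F0: 4-byte lead, need 3 cont bytes. acc=0x0
Byte[8]=A8: continuation. acc=(acc<<6)|0x28=0x28
Byte[9]=92: continuation. acc=(acc<<6)|0x12=0xA12
Byte[10]=B8: continuation. acc=(acc<<6)|0x38=0x284B8
Completed: cp=U+284B8 (starts at byte 7)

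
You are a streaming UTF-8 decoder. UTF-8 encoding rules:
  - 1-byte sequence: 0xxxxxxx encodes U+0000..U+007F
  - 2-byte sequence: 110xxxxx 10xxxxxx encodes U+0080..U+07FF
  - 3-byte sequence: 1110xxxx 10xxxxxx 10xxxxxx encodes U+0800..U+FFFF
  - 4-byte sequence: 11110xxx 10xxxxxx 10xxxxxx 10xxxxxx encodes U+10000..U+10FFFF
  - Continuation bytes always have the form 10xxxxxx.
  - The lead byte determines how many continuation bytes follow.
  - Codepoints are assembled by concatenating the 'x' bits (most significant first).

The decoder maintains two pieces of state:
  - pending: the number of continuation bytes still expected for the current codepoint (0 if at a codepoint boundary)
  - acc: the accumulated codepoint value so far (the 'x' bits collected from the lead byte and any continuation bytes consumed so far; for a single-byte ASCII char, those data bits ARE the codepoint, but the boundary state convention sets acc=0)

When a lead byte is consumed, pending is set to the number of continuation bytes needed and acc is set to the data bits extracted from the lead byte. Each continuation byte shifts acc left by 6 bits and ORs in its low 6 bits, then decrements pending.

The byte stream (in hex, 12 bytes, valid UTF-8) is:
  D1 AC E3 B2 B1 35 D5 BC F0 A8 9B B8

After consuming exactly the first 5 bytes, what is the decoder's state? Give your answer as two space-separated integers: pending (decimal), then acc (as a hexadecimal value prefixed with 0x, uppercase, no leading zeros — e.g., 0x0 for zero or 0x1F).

Answer: 0 0x3CB1

Derivation:
Byte[0]=D1: 2-byte lead. pending=1, acc=0x11
Byte[1]=AC: continuation. acc=(acc<<6)|0x2C=0x46C, pending=0
Byte[2]=E3: 3-byte lead. pending=2, acc=0x3
Byte[3]=B2: continuation. acc=(acc<<6)|0x32=0xF2, pending=1
Byte[4]=B1: continuation. acc=(acc<<6)|0x31=0x3CB1, pending=0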